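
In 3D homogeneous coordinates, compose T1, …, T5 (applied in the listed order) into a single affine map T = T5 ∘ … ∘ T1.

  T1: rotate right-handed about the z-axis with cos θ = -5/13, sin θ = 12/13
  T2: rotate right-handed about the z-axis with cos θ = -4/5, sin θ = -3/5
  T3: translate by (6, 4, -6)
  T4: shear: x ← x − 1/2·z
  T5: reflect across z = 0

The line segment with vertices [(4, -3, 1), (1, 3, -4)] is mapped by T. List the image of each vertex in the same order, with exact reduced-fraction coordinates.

image vertices: (271/26, -8/13, 5), (174/13, 79/13, 10)

T1 rotate right-handed about the z-axis with cos θ = -5/13, sin θ = 12/13: (4, -3, 1) → (16/13, 63/13, 1); (1, 3, -4) → (-41/13, -3/13, -4)
T2 rotate right-handed about the z-axis with cos θ = -4/5, sin θ = -3/5: (16/13, 63/13, 1) → (25/13, -60/13, 1); (-41/13, -3/13, -4) → (31/13, 27/13, -4)
T3 translate by (6, 4, -6): (25/13, -60/13, 1) → (103/13, -8/13, -5); (31/13, 27/13, -4) → (109/13, 79/13, -10)
T4 shear: x ← x − 1/2·z: (103/13, -8/13, -5) → (271/26, -8/13, -5); (109/13, 79/13, -10) → (174/13, 79/13, -10)
T5 reflect across z = 0: (271/26, -8/13, -5) → (271/26, -8/13, 5); (174/13, 79/13, -10) → (174/13, 79/13, 10)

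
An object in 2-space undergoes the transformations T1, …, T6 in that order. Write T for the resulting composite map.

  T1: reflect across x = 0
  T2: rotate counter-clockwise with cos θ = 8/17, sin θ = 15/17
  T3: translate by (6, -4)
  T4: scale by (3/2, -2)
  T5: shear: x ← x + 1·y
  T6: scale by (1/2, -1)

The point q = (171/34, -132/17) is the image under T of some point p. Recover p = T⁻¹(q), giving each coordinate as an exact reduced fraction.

p = (2, 4)

T1 = [-1 0 0; 0 1 0; 0 0 1]
T2·T1 = [-8/17 -15/17 0; -15/17 8/17 0; 0 0 1]
T3·…·T1 = [-8/17 -15/17 6; -15/17 8/17 -4; 0 0 1]
T4·…·T1 = [-12/17 -45/34 9; 30/17 -16/17 8; 0 0 1]
T5·…·T1 = [18/17 -77/34 17; 30/17 -16/17 8; 0 0 1]
T6·…·T1 = [9/17 -77/68 17/2; -30/17 16/17 -8; 0 0 1]
det M = -3/2; M⁻¹ = [-32/51 -77/102 -12/17; -20/17 -6/17 122/17; 0 0 1]
M⁻¹ · (171/34, -132/17)ᵀ = (2, 4)ᵀ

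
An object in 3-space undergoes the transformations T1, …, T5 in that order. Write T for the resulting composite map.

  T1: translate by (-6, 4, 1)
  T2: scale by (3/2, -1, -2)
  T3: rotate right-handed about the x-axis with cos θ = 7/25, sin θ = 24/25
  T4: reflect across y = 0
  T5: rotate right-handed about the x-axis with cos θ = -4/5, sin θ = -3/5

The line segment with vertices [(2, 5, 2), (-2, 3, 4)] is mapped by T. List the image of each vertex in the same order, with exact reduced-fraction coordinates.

T1 translate by (-6, 4, 1): (2, 5, 2) → (-4, 9, 3); (-2, 3, 4) → (-8, 7, 5)
T2 scale by (3/2, -1, -2): (-4, 9, 3) → (-6, -9, -6); (-8, 7, 5) → (-12, -7, -10)
T3 rotate right-handed about the x-axis with cos θ = 7/25, sin θ = 24/25: (-6, -9, -6) → (-6, 81/25, -258/25); (-12, -7, -10) → (-12, 191/25, -238/25)
T4 reflect across y = 0: (-6, 81/25, -258/25) → (-6, -81/25, -258/25); (-12, 191/25, -238/25) → (-12, -191/25, -238/25)
T5 rotate right-handed about the x-axis with cos θ = -4/5, sin θ = -3/5: (-6, -81/25, -258/25) → (-6, -18/5, 51/5); (-12, -191/25, -238/25) → (-12, 2/5, 61/5)

image vertices: (-6, -18/5, 51/5), (-12, 2/5, 61/5)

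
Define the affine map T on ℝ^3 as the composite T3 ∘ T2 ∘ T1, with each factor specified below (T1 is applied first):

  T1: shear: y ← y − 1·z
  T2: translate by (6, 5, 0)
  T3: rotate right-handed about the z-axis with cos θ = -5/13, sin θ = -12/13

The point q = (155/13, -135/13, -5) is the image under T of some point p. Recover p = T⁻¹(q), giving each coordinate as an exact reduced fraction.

p = (-1, 5, -5)

T1 = [1 0 0 0; 0 1 -1 0; 0 0 1 0; 0 0 0 1]
T2·T1 = [1 0 0 6; 0 1 -1 5; 0 0 1 0; 0 0 0 1]
T3·…·T1 = [-5/13 12/13 -12/13 30/13; -12/13 -5/13 5/13 -97/13; 0 0 1 0; 0 0 0 1]
det M = 1; M⁻¹ = [-5/13 -12/13 0 -6; 12/13 -5/13 1 -5; 0 0 1 0; 0 0 0 1]
M⁻¹ · (155/13, -135/13, -5)ᵀ = (-1, 5, -5)ᵀ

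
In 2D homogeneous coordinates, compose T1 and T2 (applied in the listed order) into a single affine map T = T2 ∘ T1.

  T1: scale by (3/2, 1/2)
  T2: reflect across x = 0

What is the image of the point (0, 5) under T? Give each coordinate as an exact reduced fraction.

T(p) = (0, 5/2)

T1 scale by (3/2, 1/2): (0, 5) → (0, 5/2)
T2 reflect across x = 0: (0, 5/2) → (0, 5/2)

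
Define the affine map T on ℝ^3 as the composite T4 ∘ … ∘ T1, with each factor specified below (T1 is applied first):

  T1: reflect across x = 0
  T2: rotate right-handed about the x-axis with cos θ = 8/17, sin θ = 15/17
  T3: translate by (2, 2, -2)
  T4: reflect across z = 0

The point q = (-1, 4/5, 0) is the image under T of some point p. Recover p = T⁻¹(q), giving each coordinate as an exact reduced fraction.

T1 = [-1 0 0 0; 0 1 0 0; 0 0 1 0; 0 0 0 1]
T2·T1 = [-1 0 0 0; 0 8/17 -15/17 0; 0 15/17 8/17 0; 0 0 0 1]
T3·…·T1 = [-1 0 0 2; 0 8/17 -15/17 2; 0 15/17 8/17 -2; 0 0 0 1]
T4·…·T1 = [-1 0 0 2; 0 8/17 -15/17 2; 0 -15/17 -8/17 2; 0 0 0 1]
det M = 1; M⁻¹ = [-1 0 0 2; 0 8/17 -15/17 14/17; 0 -15/17 -8/17 46/17; 0 0 0 1]
M⁻¹ · (-1, 4/5, 0)ᵀ = (3, 6/5, 2)ᵀ

p = (3, 6/5, 2)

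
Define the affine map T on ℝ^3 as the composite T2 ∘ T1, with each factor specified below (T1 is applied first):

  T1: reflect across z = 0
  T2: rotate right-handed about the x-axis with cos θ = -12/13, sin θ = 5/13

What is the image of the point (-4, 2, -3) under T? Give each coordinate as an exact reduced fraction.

T1 reflect across z = 0: (-4, 2, -3) → (-4, 2, 3)
T2 rotate right-handed about the x-axis with cos θ = -12/13, sin θ = 5/13: (-4, 2, 3) → (-4, -3, -2)

T(p) = (-4, -3, -2)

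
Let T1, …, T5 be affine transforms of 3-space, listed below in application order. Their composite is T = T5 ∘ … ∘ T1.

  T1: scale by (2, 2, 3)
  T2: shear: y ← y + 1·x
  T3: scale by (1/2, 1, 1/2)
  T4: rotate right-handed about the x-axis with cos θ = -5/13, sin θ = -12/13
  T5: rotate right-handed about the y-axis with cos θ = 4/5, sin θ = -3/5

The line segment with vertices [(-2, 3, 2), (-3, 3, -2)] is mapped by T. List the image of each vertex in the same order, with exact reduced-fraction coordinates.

T1 scale by (2, 2, 3): (-2, 3, 2) → (-4, 6, 6); (-3, 3, -2) → (-6, 6, -6)
T2 shear: y ← y + 1·x: (-4, 6, 6) → (-4, 2, 6); (-6, 6, -6) → (-6, 0, -6)
T3 scale by (1/2, 1, 1/2): (-4, 2, 6) → (-2, 2, 3); (-6, 0, -6) → (-3, 0, -3)
T4 rotate right-handed about the x-axis with cos θ = -5/13, sin θ = -12/13: (-2, 2, 3) → (-2, 2, -3); (-3, 0, -3) → (-3, -36/13, 15/13)
T5 rotate right-handed about the y-axis with cos θ = 4/5, sin θ = -3/5: (-2, 2, -3) → (1/5, 2, -18/5); (-3, -36/13, 15/13) → (-201/65, -36/13, -57/65)

image vertices: (1/5, 2, -18/5), (-201/65, -36/13, -57/65)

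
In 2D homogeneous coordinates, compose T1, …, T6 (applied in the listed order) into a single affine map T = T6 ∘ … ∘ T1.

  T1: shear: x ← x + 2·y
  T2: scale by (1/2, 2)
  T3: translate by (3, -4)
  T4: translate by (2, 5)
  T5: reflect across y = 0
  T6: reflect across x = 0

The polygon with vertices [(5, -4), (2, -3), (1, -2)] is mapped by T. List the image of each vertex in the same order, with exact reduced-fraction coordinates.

T1 shear: x ← x + 2·y: (5, -4) → (-3, -4); (2, -3) → (-4, -3); (1, -2) → (-3, -2)
T2 scale by (1/2, 2): (-3, -4) → (-3/2, -8); (-4, -3) → (-2, -6); (-3, -2) → (-3/2, -4)
T3 translate by (3, -4): (-3/2, -8) → (3/2, -12); (-2, -6) → (1, -10); (-3/2, -4) → (3/2, -8)
T4 translate by (2, 5): (3/2, -12) → (7/2, -7); (1, -10) → (3, -5); (3/2, -8) → (7/2, -3)
T5 reflect across y = 0: (7/2, -7) → (7/2, 7); (3, -5) → (3, 5); (7/2, -3) → (7/2, 3)
T6 reflect across x = 0: (7/2, 7) → (-7/2, 7); (3, 5) → (-3, 5); (7/2, 3) → (-7/2, 3)

image vertices: (-7/2, 7), (-3, 5), (-7/2, 3)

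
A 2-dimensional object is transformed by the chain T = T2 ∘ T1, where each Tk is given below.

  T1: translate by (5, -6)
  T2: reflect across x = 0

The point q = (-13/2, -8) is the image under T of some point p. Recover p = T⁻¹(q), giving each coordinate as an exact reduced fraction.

T1 = [1 0 5; 0 1 -6; 0 0 1]
T2·T1 = [-1 0 -5; 0 1 -6; 0 0 1]
det M = -1; M⁻¹ = [-1 0 -5; 0 1 6; 0 0 1]
M⁻¹ · (-13/2, -8)ᵀ = (3/2, -2)ᵀ

p = (3/2, -2)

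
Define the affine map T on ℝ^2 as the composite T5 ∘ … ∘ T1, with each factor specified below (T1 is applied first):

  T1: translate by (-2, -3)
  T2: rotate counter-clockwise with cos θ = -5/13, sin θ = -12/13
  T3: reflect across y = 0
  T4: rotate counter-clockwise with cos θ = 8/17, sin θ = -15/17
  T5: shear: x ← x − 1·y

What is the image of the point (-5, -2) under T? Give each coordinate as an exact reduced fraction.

T1 translate by (-2, -3): (-5, -2) → (-7, -5)
T2 rotate counter-clockwise with cos θ = -5/13, sin θ = -12/13: (-7, -5) → (-25/13, 109/13)
T3 reflect across y = 0: (-25/13, 109/13) → (-25/13, -109/13)
T4 rotate counter-clockwise with cos θ = 8/17, sin θ = -15/17: (-25/13, -109/13) → (-1835/221, -497/221)
T5 shear: x ← x − 1·y: (-1835/221, -497/221) → (-1338/221, -497/221)

T(p) = (-1338/221, -497/221)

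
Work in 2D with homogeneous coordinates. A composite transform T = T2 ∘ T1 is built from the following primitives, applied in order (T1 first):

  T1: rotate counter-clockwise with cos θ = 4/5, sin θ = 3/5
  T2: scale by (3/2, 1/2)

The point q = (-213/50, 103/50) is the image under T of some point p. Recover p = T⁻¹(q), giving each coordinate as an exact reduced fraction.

T1 = [4/5 -3/5 0; 3/5 4/5 0; 0 0 1]
T2·T1 = [6/5 -9/10 0; 3/10 2/5 0; 0 0 1]
det M = 3/4; M⁻¹ = [8/15 6/5 0; -2/5 8/5 0; 0 0 1]
M⁻¹ · (-213/50, 103/50)ᵀ = (1/5, 5)ᵀ

p = (1/5, 5)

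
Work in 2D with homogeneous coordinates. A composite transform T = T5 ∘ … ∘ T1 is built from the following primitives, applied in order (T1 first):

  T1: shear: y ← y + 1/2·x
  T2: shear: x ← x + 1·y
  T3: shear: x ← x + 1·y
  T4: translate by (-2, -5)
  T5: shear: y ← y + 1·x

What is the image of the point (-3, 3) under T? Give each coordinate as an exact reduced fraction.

T(p) = (-2, -11/2)

T1 shear: y ← y + 1/2·x: (-3, 3) → (-3, 3/2)
T2 shear: x ← x + 1·y: (-3, 3/2) → (-3/2, 3/2)
T3 shear: x ← x + 1·y: (-3/2, 3/2) → (0, 3/2)
T4 translate by (-2, -5): (0, 3/2) → (-2, -7/2)
T5 shear: y ← y + 1·x: (-2, -7/2) → (-2, -11/2)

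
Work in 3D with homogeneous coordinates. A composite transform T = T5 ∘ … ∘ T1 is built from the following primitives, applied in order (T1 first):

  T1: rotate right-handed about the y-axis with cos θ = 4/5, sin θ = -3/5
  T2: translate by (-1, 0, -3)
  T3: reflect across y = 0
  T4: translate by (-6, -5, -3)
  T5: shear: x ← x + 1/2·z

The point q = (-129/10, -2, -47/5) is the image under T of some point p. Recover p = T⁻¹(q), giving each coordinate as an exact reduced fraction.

T1 = [4/5 0 -3/5 0; 0 1 0 0; 3/5 0 4/5 0; 0 0 0 1]
T2·T1 = [4/5 0 -3/5 -1; 0 1 0 0; 3/5 0 4/5 -3; 0 0 0 1]
T3·…·T1 = [4/5 0 -3/5 -1; 0 -1 0 0; 3/5 0 4/5 -3; 0 0 0 1]
T4·…·T1 = [4/5 0 -3/5 -7; 0 -1 0 -5; 3/5 0 4/5 -6; 0 0 0 1]
T5·…·T1 = [11/10 0 -1/5 -10; 0 -1 0 -5; 3/5 0 4/5 -6; 0 0 0 1]
det M = -1; M⁻¹ = [4/5 0 1/5 46/5; 0 -1 0 -5; -3/5 0 11/10 3/5; 0 0 0 1]
M⁻¹ · (-129/10, -2, -47/5)ᵀ = (-3, -3, -2)ᵀ

p = (-3, -3, -2)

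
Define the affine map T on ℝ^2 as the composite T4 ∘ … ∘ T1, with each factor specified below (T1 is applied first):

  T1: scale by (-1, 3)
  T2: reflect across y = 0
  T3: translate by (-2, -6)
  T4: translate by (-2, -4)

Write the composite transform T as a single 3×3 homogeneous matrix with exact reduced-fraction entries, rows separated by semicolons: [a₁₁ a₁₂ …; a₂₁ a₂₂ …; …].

T = [-1 0 -4; 0 -3 -10; 0 0 1]

T1 = [-1 0 0; 0 3 0; 0 0 1]
T2·T1 = [-1 0 0; 0 -3 0; 0 0 1]
T3·…·T1 = [-1 0 -2; 0 -3 -6; 0 0 1]
T4·…·T1 = [-1 0 -4; 0 -3 -10; 0 0 1]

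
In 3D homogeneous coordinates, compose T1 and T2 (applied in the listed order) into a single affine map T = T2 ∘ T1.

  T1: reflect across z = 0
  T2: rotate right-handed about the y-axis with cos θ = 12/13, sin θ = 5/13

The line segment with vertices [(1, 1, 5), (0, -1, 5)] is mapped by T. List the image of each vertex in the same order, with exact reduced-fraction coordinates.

T1 reflect across z = 0: (1, 1, 5) → (1, 1, -5); (0, -1, 5) → (0, -1, -5)
T2 rotate right-handed about the y-axis with cos θ = 12/13, sin θ = 5/13: (1, 1, -5) → (-1, 1, -5); (0, -1, -5) → (-25/13, -1, -60/13)

image vertices: (-1, 1, -5), (-25/13, -1, -60/13)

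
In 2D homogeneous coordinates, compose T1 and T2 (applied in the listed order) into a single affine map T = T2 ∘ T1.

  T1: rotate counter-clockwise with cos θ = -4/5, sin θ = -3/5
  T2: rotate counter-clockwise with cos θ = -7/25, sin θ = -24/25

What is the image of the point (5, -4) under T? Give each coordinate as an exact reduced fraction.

T1 rotate counter-clockwise with cos θ = -4/5, sin θ = -3/5: (5, -4) → (-32/5, 1/5)
T2 rotate counter-clockwise with cos θ = -7/25, sin θ = -24/25: (-32/5, 1/5) → (248/125, 761/125)

T(p) = (248/125, 761/125)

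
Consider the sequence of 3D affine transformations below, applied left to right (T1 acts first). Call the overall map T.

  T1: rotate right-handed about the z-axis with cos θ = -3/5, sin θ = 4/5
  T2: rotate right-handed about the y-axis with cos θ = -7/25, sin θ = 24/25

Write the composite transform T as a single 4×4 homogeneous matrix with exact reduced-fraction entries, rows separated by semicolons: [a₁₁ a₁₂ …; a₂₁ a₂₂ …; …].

T = [21/125 28/125 24/25 0; 4/5 -3/5 0 0; 72/125 96/125 -7/25 0; 0 0 0 1]

T1 = [-3/5 -4/5 0 0; 4/5 -3/5 0 0; 0 0 1 0; 0 0 0 1]
T2·T1 = [21/125 28/125 24/25 0; 4/5 -3/5 0 0; 72/125 96/125 -7/25 0; 0 0 0 1]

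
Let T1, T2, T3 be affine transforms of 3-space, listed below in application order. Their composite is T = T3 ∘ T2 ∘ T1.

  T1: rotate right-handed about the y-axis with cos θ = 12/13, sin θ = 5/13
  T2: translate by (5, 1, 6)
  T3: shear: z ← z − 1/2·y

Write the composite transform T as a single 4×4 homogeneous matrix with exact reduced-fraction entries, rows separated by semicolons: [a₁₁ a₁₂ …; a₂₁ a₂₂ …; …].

T = [12/13 0 5/13 5; 0 1 0 1; -5/13 -1/2 12/13 11/2; 0 0 0 1]

T1 = [12/13 0 5/13 0; 0 1 0 0; -5/13 0 12/13 0; 0 0 0 1]
T2·T1 = [12/13 0 5/13 5; 0 1 0 1; -5/13 0 12/13 6; 0 0 0 1]
T3·…·T1 = [12/13 0 5/13 5; 0 1 0 1; -5/13 -1/2 12/13 11/2; 0 0 0 1]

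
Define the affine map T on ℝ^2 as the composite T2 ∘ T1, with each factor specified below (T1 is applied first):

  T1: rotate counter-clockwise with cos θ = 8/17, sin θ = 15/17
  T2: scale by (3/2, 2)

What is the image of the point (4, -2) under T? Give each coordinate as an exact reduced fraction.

T(p) = (93/17, 88/17)

T1 rotate counter-clockwise with cos θ = 8/17, sin θ = 15/17: (4, -2) → (62/17, 44/17)
T2 scale by (3/2, 2): (62/17, 44/17) → (93/17, 88/17)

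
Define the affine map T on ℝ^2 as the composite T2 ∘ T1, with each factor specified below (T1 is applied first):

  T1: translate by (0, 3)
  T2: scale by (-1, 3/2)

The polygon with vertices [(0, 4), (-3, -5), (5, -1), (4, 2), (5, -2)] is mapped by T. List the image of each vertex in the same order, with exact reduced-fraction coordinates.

image vertices: (0, 21/2), (3, -3), (-5, 3), (-4, 15/2), (-5, 3/2)

T1 translate by (0, 3): (0, 4) → (0, 7); (-3, -5) → (-3, -2); (5, -1) → (5, 2); (4, 2) → (4, 5); (5, -2) → (5, 1)
T2 scale by (-1, 3/2): (0, 7) → (0, 21/2); (-3, -2) → (3, -3); (5, 2) → (-5, 3); (4, 5) → (-4, 15/2); (5, 1) → (-5, 3/2)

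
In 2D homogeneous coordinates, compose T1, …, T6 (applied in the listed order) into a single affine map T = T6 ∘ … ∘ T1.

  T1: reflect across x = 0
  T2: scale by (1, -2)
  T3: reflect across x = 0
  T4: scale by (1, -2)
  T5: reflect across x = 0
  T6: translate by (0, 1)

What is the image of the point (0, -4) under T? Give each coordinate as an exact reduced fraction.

T(p) = (0, -15)

T1 reflect across x = 0: (0, -4) → (0, -4)
T2 scale by (1, -2): (0, -4) → (0, 8)
T3 reflect across x = 0: (0, 8) → (0, 8)
T4 scale by (1, -2): (0, 8) → (0, -16)
T5 reflect across x = 0: (0, -16) → (0, -16)
T6 translate by (0, 1): (0, -16) → (0, -15)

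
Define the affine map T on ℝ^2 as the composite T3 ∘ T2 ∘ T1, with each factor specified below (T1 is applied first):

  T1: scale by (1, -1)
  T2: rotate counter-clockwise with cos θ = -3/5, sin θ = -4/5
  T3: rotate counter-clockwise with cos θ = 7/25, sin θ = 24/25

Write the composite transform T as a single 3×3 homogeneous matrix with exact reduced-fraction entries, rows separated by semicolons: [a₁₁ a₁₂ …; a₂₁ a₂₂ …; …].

T = [3/5 -4/5 0; -4/5 -3/5 0; 0 0 1]

T1 = [1 0 0; 0 -1 0; 0 0 1]
T2·T1 = [-3/5 -4/5 0; -4/5 3/5 0; 0 0 1]
T3·…·T1 = [3/5 -4/5 0; -4/5 -3/5 0; 0 0 1]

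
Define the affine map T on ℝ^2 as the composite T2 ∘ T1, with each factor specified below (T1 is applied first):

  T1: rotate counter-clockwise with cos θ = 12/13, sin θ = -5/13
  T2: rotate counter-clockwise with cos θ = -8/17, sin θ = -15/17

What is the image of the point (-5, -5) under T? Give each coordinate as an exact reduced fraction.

T(p) = (155/221, 1555/221)

T1 rotate counter-clockwise with cos θ = 12/13, sin θ = -5/13: (-5, -5) → (-85/13, -35/13)
T2 rotate counter-clockwise with cos θ = -8/17, sin θ = -15/17: (-85/13, -35/13) → (155/221, 1555/221)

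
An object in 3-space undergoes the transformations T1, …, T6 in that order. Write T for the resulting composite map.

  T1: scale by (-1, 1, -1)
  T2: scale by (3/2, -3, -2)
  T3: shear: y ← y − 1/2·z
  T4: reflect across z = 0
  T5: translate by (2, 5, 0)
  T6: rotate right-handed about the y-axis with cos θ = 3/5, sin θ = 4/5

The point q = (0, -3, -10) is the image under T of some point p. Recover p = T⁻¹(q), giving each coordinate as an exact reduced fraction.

p = (-4, 5/3, 3)

T1 = [-1 0 0 0; 0 1 0 0; 0 0 -1 0; 0 0 0 1]
T2·T1 = [-3/2 0 0 0; 0 -3 0 0; 0 0 2 0; 0 0 0 1]
T3·…·T1 = [-3/2 0 0 0; 0 -3 -1 0; 0 0 2 0; 0 0 0 1]
T4·…·T1 = [-3/2 0 0 0; 0 -3 -1 0; 0 0 -2 0; 0 0 0 1]
T5·…·T1 = [-3/2 0 0 2; 0 -3 -1 5; 0 0 -2 0; 0 0 0 1]
T6·…·T1 = [-9/10 0 -8/5 6/5; 0 -3 -1 5; 6/5 0 -6/5 -8/5; 0 0 0 1]
det M = -9; M⁻¹ = [-2/5 0 8/15 4/3; 2/15 -1/3 1/10 5/3; -2/5 0 -3/10 0; 0 0 0 1]
M⁻¹ · (0, -3, -10)ᵀ = (-4, 5/3, 3)ᵀ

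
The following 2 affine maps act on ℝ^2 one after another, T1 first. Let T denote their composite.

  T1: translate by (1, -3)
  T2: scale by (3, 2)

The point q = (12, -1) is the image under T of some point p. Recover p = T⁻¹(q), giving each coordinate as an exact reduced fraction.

T1 = [1 0 1; 0 1 -3; 0 0 1]
T2·T1 = [3 0 3; 0 2 -6; 0 0 1]
det M = 6; M⁻¹ = [1/3 0 -1; 0 1/2 3; 0 0 1]
M⁻¹ · (12, -1)ᵀ = (3, 5/2)ᵀ

p = (3, 5/2)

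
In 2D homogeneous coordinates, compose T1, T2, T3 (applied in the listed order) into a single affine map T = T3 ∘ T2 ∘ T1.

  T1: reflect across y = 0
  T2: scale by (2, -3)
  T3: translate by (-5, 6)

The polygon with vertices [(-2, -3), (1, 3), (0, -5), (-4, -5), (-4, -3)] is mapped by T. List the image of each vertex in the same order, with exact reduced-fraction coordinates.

image vertices: (-9, -3), (-3, 15), (-5, -9), (-13, -9), (-13, -3)

T1 reflect across y = 0: (-2, -3) → (-2, 3); (1, 3) → (1, -3); (0, -5) → (0, 5); (-4, -5) → (-4, 5); (-4, -3) → (-4, 3)
T2 scale by (2, -3): (-2, 3) → (-4, -9); (1, -3) → (2, 9); (0, 5) → (0, -15); (-4, 5) → (-8, -15); (-4, 3) → (-8, -9)
T3 translate by (-5, 6): (-4, -9) → (-9, -3); (2, 9) → (-3, 15); (0, -15) → (-5, -9); (-8, -15) → (-13, -9); (-8, -9) → (-13, -3)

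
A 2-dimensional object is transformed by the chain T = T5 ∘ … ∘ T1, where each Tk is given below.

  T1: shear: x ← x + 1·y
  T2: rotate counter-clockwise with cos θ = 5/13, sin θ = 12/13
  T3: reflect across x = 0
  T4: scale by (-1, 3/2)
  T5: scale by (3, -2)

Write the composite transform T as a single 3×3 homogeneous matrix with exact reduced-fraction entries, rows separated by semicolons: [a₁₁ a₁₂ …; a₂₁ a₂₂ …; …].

T = [15/13 -21/13 0; -36/13 -51/13 0; 0 0 1]

T1 = [1 1 0; 0 1 0; 0 0 1]
T2·T1 = [5/13 -7/13 0; 12/13 17/13 0; 0 0 1]
T3·…·T1 = [-5/13 7/13 0; 12/13 17/13 0; 0 0 1]
T4·…·T1 = [5/13 -7/13 0; 18/13 51/26 0; 0 0 1]
T5·…·T1 = [15/13 -21/13 0; -36/13 -51/13 0; 0 0 1]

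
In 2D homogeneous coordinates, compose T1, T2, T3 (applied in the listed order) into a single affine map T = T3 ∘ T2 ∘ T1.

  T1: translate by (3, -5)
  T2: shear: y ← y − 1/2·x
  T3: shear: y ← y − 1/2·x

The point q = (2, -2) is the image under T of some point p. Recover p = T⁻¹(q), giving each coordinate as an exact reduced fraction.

T1 = [1 0 3; 0 1 -5; 0 0 1]
T2·T1 = [1 0 3; -1/2 1 -13/2; 0 0 1]
T3·…·T1 = [1 0 3; -1 1 -8; 0 0 1]
det M = 1; M⁻¹ = [1 0 -3; 1 1 5; 0 0 1]
M⁻¹ · (2, -2)ᵀ = (-1, 5)ᵀ

p = (-1, 5)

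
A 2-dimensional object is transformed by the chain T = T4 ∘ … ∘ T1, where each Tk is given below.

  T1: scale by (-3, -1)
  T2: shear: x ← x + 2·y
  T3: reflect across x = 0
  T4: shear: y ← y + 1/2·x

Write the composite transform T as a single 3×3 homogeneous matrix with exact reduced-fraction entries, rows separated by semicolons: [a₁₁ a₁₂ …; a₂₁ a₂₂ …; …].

T1 = [-3 0 0; 0 -1 0; 0 0 1]
T2·T1 = [-3 -2 0; 0 -1 0; 0 0 1]
T3·…·T1 = [3 2 0; 0 -1 0; 0 0 1]
T4·…·T1 = [3 2 0; 3/2 0 0; 0 0 1]

T = [3 2 0; 3/2 0 0; 0 0 1]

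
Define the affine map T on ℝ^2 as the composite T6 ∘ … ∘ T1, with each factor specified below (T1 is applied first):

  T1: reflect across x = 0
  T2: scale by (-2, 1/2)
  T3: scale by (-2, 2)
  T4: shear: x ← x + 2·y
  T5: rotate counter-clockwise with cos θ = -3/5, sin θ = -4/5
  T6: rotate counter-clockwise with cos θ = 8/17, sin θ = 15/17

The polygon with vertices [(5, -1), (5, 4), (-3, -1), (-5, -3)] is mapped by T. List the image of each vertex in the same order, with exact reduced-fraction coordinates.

T1 reflect across x = 0: (5, -1) → (-5, -1); (5, 4) → (-5, 4); (-3, -1) → (3, -1); (-5, -3) → (5, -3)
T2 scale by (-2, 1/2): (-5, -1) → (10, -1/2); (-5, 4) → (10, 2); (3, -1) → (-6, -1/2); (5, -3) → (-10, -3/2)
T3 scale by (-2, 2): (10, -1/2) → (-20, -1); (10, 2) → (-20, 4); (-6, -1/2) → (12, -1); (-10, -3/2) → (20, -3)
T4 shear: x ← x + 2·y: (-20, -1) → (-22, -1); (-20, 4) → (-12, 4); (12, -1) → (10, -1); (20, -3) → (14, -3)
T5 rotate counter-clockwise with cos θ = -3/5, sin θ = -4/5: (-22, -1) → (62/5, 91/5); (-12, 4) → (52/5, 36/5); (10, -1) → (-34/5, -37/5); (14, -3) → (-54/5, -47/5)
T6 rotate counter-clockwise with cos θ = 8/17, sin θ = 15/17: (62/5, 91/5) → (-869/85, 1658/85); (52/5, 36/5) → (-124/85, 1068/85); (-34/5, -37/5) → (283/85, -806/85); (-54/5, -47/5) → (273/85, -1186/85)

image vertices: (-869/85, 1658/85), (-124/85, 1068/85), (283/85, -806/85), (273/85, -1186/85)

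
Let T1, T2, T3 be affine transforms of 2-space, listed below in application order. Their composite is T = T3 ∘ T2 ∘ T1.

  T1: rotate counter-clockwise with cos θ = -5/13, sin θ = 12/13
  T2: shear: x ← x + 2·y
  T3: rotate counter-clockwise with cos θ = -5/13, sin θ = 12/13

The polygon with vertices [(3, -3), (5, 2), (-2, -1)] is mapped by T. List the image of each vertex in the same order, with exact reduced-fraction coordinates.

image vertices: (-1227/169, 1221/169), (-855/169, 362/169), (308/169, -97/169)

T1 rotate counter-clockwise with cos θ = -5/13, sin θ = 12/13: (3, -3) → (21/13, 51/13); (5, 2) → (-49/13, 50/13); (-2, -1) → (22/13, -19/13)
T2 shear: x ← x + 2·y: (21/13, 51/13) → (123/13, 51/13); (-49/13, 50/13) → (51/13, 50/13); (22/13, -19/13) → (-16/13, -19/13)
T3 rotate counter-clockwise with cos θ = -5/13, sin θ = 12/13: (123/13, 51/13) → (-1227/169, 1221/169); (51/13, 50/13) → (-855/169, 362/169); (-16/13, -19/13) → (308/169, -97/169)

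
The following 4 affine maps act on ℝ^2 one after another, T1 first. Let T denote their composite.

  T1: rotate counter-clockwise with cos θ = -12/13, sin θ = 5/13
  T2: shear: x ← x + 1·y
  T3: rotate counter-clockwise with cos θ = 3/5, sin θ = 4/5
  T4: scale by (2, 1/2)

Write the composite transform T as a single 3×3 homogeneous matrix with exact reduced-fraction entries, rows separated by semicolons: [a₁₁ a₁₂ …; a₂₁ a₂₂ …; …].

T = [-82/65 -6/65 0; -1/10 -4/5 0; 0 0 1]

T1 = [-12/13 -5/13 0; 5/13 -12/13 0; 0 0 1]
T2·T1 = [-7/13 -17/13 0; 5/13 -12/13 0; 0 0 1]
T3·…·T1 = [-41/65 -3/65 0; -1/5 -8/5 0; 0 0 1]
T4·…·T1 = [-82/65 -6/65 0; -1/10 -4/5 0; 0 0 1]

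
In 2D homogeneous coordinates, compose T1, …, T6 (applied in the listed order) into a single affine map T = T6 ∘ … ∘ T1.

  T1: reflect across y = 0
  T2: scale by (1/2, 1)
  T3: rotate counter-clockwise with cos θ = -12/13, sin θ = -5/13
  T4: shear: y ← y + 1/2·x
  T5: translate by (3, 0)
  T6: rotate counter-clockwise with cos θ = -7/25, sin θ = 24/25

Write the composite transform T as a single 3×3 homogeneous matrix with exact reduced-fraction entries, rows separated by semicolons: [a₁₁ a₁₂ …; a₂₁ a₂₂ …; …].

T1 = [1 0 0; 0 -1 0; 0 0 1]
T2·T1 = [1/2 0 0; 0 -1 0; 0 0 1]
T3·…·T1 = [-6/13 -5/13 0; -5/26 12/13 0; 0 0 1]
T4·…·T1 = [-6/13 -5/13 0; -11/26 19/26 0; 0 0 1]
T5·…·T1 = [-6/13 -5/13 3; -11/26 19/26 0; 0 0 1]
T6·…·T1 = [174/325 -193/325 -21/25; -211/650 -373/650 72/25; 0 0 1]

T = [174/325 -193/325 -21/25; -211/650 -373/650 72/25; 0 0 1]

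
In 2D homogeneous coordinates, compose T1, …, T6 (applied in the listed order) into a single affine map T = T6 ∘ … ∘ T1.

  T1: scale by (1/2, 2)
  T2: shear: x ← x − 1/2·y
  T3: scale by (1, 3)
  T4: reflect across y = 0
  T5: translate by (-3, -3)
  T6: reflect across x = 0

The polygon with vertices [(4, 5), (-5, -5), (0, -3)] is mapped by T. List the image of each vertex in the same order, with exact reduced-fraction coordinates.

T1 scale by (1/2, 2): (4, 5) → (2, 10); (-5, -5) → (-5/2, -10); (0, -3) → (0, -6)
T2 shear: x ← x − 1/2·y: (2, 10) → (-3, 10); (-5/2, -10) → (5/2, -10); (0, -6) → (3, -6)
T3 scale by (1, 3): (-3, 10) → (-3, 30); (5/2, -10) → (5/2, -30); (3, -6) → (3, -18)
T4 reflect across y = 0: (-3, 30) → (-3, -30); (5/2, -30) → (5/2, 30); (3, -18) → (3, 18)
T5 translate by (-3, -3): (-3, -30) → (-6, -33); (5/2, 30) → (-1/2, 27); (3, 18) → (0, 15)
T6 reflect across x = 0: (-6, -33) → (6, -33); (-1/2, 27) → (1/2, 27); (0, 15) → (0, 15)

image vertices: (6, -33), (1/2, 27), (0, 15)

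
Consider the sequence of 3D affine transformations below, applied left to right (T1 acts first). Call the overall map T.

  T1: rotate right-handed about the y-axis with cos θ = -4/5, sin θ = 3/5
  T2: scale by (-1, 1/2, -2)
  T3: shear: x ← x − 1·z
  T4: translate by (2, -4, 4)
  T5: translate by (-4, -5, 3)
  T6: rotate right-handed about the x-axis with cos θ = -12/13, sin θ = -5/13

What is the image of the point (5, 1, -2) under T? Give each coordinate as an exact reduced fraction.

T(p) = (2/5, 151/13, -751/130)

T1 rotate right-handed about the y-axis with cos θ = -4/5, sin θ = 3/5: (5, 1, -2) → (-26/5, 1, -7/5)
T2 scale by (-1, 1/2, -2): (-26/5, 1, -7/5) → (26/5, 1/2, 14/5)
T3 shear: x ← x − 1·z: (26/5, 1/2, 14/5) → (12/5, 1/2, 14/5)
T4 translate by (2, -4, 4): (12/5, 1/2, 14/5) → (22/5, -7/2, 34/5)
T5 translate by (-4, -5, 3): (22/5, -7/2, 34/5) → (2/5, -17/2, 49/5)
T6 rotate right-handed about the x-axis with cos θ = -12/13, sin θ = -5/13: (2/5, -17/2, 49/5) → (2/5, 151/13, -751/130)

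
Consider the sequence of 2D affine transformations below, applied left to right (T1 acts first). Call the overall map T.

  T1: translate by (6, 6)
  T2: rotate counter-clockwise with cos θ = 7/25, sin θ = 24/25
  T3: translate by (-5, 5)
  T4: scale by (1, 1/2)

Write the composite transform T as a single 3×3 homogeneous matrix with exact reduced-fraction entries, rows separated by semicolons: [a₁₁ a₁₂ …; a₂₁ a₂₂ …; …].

T = [7/25 -24/25 -227/25; 12/25 7/50 311/50; 0 0 1]

T1 = [1 0 6; 0 1 6; 0 0 1]
T2·T1 = [7/25 -24/25 -102/25; 24/25 7/25 186/25; 0 0 1]
T3·…·T1 = [7/25 -24/25 -227/25; 24/25 7/25 311/25; 0 0 1]
T4·…·T1 = [7/25 -24/25 -227/25; 12/25 7/50 311/50; 0 0 1]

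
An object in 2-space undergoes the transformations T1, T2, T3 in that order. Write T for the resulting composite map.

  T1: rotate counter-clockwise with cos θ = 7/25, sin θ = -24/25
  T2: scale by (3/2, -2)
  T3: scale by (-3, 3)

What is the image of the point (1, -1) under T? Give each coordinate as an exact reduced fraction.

T1 rotate counter-clockwise with cos θ = 7/25, sin θ = -24/25: (1, -1) → (-17/25, -31/25)
T2 scale by (3/2, -2): (-17/25, -31/25) → (-51/50, 62/25)
T3 scale by (-3, 3): (-51/50, 62/25) → (153/50, 186/25)

T(p) = (153/50, 186/25)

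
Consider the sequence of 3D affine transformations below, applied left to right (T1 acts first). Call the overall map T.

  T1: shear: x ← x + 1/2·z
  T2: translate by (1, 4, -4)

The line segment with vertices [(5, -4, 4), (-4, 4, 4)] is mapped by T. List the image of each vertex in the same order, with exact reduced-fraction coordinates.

T1 shear: x ← x + 1/2·z: (5, -4, 4) → (7, -4, 4); (-4, 4, 4) → (-2, 4, 4)
T2 translate by (1, 4, -4): (7, -4, 4) → (8, 0, 0); (-2, 4, 4) → (-1, 8, 0)

image vertices: (8, 0, 0), (-1, 8, 0)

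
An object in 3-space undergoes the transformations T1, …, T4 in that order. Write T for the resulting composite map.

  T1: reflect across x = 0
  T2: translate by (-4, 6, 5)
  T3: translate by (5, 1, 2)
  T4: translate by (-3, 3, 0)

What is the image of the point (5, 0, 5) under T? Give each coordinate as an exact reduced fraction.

T(p) = (-7, 10, 12)

T1 reflect across x = 0: (5, 0, 5) → (-5, 0, 5)
T2 translate by (-4, 6, 5): (-5, 0, 5) → (-9, 6, 10)
T3 translate by (5, 1, 2): (-9, 6, 10) → (-4, 7, 12)
T4 translate by (-3, 3, 0): (-4, 7, 12) → (-7, 10, 12)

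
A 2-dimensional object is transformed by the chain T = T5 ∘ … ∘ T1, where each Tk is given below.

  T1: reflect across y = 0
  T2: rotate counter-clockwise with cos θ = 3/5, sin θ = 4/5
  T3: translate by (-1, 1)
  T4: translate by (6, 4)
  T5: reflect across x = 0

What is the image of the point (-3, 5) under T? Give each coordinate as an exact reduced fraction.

T(p) = (-36/5, -2/5)

T1 reflect across y = 0: (-3, 5) → (-3, -5)
T2 rotate counter-clockwise with cos θ = 3/5, sin θ = 4/5: (-3, -5) → (11/5, -27/5)
T3 translate by (-1, 1): (11/5, -27/5) → (6/5, -22/5)
T4 translate by (6, 4): (6/5, -22/5) → (36/5, -2/5)
T5 reflect across x = 0: (36/5, -2/5) → (-36/5, -2/5)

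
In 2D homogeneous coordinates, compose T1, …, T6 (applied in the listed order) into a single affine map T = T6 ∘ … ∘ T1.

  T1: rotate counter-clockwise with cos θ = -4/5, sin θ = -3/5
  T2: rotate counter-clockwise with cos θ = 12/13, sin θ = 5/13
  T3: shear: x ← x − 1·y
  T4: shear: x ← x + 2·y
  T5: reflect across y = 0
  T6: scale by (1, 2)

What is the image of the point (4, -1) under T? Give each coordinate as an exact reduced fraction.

T1 rotate counter-clockwise with cos θ = -4/5, sin θ = -3/5: (4, -1) → (-19/5, -8/5)
T2 rotate counter-clockwise with cos θ = 12/13, sin θ = 5/13: (-19/5, -8/5) → (-188/65, -191/65)
T3 shear: x ← x − 1·y: (-188/65, -191/65) → (3/65, -191/65)
T4 shear: x ← x + 2·y: (3/65, -191/65) → (-379/65, -191/65)
T5 reflect across y = 0: (-379/65, -191/65) → (-379/65, 191/65)
T6 scale by (1, 2): (-379/65, 191/65) → (-379/65, 382/65)

T(p) = (-379/65, 382/65)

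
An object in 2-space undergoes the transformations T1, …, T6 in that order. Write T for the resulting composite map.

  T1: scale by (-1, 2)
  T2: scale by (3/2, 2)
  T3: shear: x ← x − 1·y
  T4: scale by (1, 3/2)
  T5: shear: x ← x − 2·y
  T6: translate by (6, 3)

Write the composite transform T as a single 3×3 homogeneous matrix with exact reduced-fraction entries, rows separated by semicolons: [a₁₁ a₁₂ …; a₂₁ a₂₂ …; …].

T = [-3/2 -16 6; 0 6 3; 0 0 1]

T1 = [-1 0 0; 0 2 0; 0 0 1]
T2·T1 = [-3/2 0 0; 0 4 0; 0 0 1]
T3·…·T1 = [-3/2 -4 0; 0 4 0; 0 0 1]
T4·…·T1 = [-3/2 -4 0; 0 6 0; 0 0 1]
T5·…·T1 = [-3/2 -16 0; 0 6 0; 0 0 1]
T6·…·T1 = [-3/2 -16 6; 0 6 3; 0 0 1]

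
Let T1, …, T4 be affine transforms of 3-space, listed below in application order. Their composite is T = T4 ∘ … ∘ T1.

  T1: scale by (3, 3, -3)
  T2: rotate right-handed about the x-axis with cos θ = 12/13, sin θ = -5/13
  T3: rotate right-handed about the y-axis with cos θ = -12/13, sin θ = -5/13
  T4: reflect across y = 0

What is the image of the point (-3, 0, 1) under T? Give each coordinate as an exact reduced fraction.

T1 scale by (3, 3, -3): (-3, 0, 1) → (-9, 0, -3)
T2 rotate right-handed about the x-axis with cos θ = 12/13, sin θ = -5/13: (-9, 0, -3) → (-9, -15/13, -36/13)
T3 rotate right-handed about the y-axis with cos θ = -12/13, sin θ = -5/13: (-9, -15/13, -36/13) → (1584/169, -15/13, -153/169)
T4 reflect across y = 0: (1584/169, -15/13, -153/169) → (1584/169, 15/13, -153/169)

T(p) = (1584/169, 15/13, -153/169)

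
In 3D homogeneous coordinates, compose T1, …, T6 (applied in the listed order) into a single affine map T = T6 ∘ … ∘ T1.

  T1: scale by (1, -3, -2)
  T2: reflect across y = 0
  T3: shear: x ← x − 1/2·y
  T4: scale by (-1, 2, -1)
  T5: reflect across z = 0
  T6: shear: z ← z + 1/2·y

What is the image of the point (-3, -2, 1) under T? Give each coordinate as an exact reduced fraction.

T(p) = (0, -12, -8)

T1 scale by (1, -3, -2): (-3, -2, 1) → (-3, 6, -2)
T2 reflect across y = 0: (-3, 6, -2) → (-3, -6, -2)
T3 shear: x ← x − 1/2·y: (-3, -6, -2) → (0, -6, -2)
T4 scale by (-1, 2, -1): (0, -6, -2) → (0, -12, 2)
T5 reflect across z = 0: (0, -12, 2) → (0, -12, -2)
T6 shear: z ← z + 1/2·y: (0, -12, -2) → (0, -12, -8)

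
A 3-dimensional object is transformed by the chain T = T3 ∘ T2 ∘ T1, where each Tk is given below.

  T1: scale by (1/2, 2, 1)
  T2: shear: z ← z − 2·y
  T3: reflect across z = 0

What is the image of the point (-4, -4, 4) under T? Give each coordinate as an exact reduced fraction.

T(p) = (-2, -8, -20)

T1 scale by (1/2, 2, 1): (-4, -4, 4) → (-2, -8, 4)
T2 shear: z ← z − 2·y: (-2, -8, 4) → (-2, -8, 20)
T3 reflect across z = 0: (-2, -8, 20) → (-2, -8, -20)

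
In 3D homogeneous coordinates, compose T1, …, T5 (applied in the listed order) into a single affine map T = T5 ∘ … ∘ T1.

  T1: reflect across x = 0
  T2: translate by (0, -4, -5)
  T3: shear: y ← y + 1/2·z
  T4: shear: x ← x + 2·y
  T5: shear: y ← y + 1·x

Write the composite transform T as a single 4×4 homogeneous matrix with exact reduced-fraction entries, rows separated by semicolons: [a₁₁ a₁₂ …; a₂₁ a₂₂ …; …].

T1 = [-1 0 0 0; 0 1 0 0; 0 0 1 0; 0 0 0 1]
T2·T1 = [-1 0 0 0; 0 1 0 -4; 0 0 1 -5; 0 0 0 1]
T3·…·T1 = [-1 0 0 0; 0 1 1/2 -13/2; 0 0 1 -5; 0 0 0 1]
T4·…·T1 = [-1 2 1 -13; 0 1 1/2 -13/2; 0 0 1 -5; 0 0 0 1]
T5·…·T1 = [-1 2 1 -13; -1 3 3/2 -39/2; 0 0 1 -5; 0 0 0 1]

T = [-1 2 1 -13; -1 3 3/2 -39/2; 0 0 1 -5; 0 0 0 1]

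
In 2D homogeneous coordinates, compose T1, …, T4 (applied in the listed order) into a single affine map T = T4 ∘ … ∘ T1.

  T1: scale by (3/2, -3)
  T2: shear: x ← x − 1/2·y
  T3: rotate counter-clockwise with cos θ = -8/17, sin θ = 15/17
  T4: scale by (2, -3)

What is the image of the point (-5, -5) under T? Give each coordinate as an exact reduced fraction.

T(p) = (-210/17, 1035/17)

T1 scale by (3/2, -3): (-5, -5) → (-15/2, 15)
T2 shear: x ← x − 1/2·y: (-15/2, 15) → (-15, 15)
T3 rotate counter-clockwise with cos θ = -8/17, sin θ = 15/17: (-15, 15) → (-105/17, -345/17)
T4 scale by (2, -3): (-105/17, -345/17) → (-210/17, 1035/17)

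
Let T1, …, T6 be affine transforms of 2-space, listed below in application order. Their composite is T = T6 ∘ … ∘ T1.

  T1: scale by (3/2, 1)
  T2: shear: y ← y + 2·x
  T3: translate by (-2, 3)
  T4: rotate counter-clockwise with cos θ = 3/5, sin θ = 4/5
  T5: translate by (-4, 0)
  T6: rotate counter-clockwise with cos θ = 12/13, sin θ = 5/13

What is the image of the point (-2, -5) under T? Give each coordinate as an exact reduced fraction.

T(p) = (184/65, -543/65)

T1 scale by (3/2, 1): (-2, -5) → (-3, -5)
T2 shear: y ← y + 2·x: (-3, -5) → (-3, -11)
T3 translate by (-2, 3): (-3, -11) → (-5, -8)
T4 rotate counter-clockwise with cos θ = 3/5, sin θ = 4/5: (-5, -8) → (17/5, -44/5)
T5 translate by (-4, 0): (17/5, -44/5) → (-3/5, -44/5)
T6 rotate counter-clockwise with cos θ = 12/13, sin θ = 5/13: (-3/5, -44/5) → (184/65, -543/65)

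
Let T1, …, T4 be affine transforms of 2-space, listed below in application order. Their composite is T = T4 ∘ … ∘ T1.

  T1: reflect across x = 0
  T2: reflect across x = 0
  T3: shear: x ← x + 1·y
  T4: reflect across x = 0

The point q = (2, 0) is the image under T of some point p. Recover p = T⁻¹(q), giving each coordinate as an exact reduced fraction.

T1 = [-1 0 0; 0 1 0; 0 0 1]
T2·T1 = [1 0 0; 0 1 0; 0 0 1]
T3·…·T1 = [1 1 0; 0 1 0; 0 0 1]
T4·…·T1 = [-1 -1 0; 0 1 0; 0 0 1]
det M = -1; M⁻¹ = [-1 -1 0; 0 1 0; 0 0 1]
M⁻¹ · (2, 0)ᵀ = (-2, 0)ᵀ

p = (-2, 0)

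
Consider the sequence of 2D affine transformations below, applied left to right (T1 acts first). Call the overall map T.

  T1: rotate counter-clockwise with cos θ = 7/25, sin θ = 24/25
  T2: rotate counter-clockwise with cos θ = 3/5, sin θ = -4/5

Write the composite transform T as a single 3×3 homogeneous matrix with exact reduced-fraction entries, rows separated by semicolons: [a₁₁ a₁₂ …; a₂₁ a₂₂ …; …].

T1 = [7/25 -24/25 0; 24/25 7/25 0; 0 0 1]
T2·T1 = [117/125 -44/125 0; 44/125 117/125 0; 0 0 1]

T = [117/125 -44/125 0; 44/125 117/125 0; 0 0 1]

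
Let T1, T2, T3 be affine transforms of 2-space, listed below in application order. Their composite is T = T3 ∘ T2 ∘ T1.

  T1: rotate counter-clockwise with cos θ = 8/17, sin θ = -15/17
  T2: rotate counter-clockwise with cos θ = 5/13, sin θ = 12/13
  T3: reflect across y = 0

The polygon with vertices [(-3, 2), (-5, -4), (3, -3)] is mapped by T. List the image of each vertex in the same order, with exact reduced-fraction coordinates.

T1 rotate counter-clockwise with cos θ = 8/17, sin θ = -15/17: (-3, 2) → (6/17, 61/17); (-5, -4) → (-100/17, 43/17); (3, -3) → (-21/17, -69/17)
T2 rotate counter-clockwise with cos θ = 5/13, sin θ = 12/13: (6/17, 61/17) → (-54/17, 29/17); (-100/17, 43/17) → (-1016/221, -985/221); (-21/17, -69/17) → (723/221, -597/221)
T3 reflect across y = 0: (-54/17, 29/17) → (-54/17, -29/17); (-1016/221, -985/221) → (-1016/221, 985/221); (723/221, -597/221) → (723/221, 597/221)

image vertices: (-54/17, -29/17), (-1016/221, 985/221), (723/221, 597/221)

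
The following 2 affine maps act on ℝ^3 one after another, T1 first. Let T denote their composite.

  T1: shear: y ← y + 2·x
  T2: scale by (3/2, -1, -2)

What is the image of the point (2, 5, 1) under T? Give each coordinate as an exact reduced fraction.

T1 shear: y ← y + 2·x: (2, 5, 1) → (2, 9, 1)
T2 scale by (3/2, -1, -2): (2, 9, 1) → (3, -9, -2)

T(p) = (3, -9, -2)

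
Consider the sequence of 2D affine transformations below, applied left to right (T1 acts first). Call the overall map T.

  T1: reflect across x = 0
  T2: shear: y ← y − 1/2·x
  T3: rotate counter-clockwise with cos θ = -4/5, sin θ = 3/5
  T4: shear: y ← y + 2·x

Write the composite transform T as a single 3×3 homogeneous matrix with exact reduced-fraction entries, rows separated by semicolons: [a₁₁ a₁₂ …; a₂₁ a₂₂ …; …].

T = [1/2 -3/5 0; 0 -2 0; 0 0 1]

T1 = [-1 0 0; 0 1 0; 0 0 1]
T2·T1 = [-1 0 0; 1/2 1 0; 0 0 1]
T3·…·T1 = [1/2 -3/5 0; -1 -4/5 0; 0 0 1]
T4·…·T1 = [1/2 -3/5 0; 0 -2 0; 0 0 1]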